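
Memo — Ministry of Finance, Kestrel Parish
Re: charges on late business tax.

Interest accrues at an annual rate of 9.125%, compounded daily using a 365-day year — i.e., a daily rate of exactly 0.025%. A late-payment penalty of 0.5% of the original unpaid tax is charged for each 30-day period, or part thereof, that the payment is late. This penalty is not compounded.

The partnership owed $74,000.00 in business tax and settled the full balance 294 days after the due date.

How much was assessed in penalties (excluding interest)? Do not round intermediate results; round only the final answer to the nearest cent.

Penalty periods: ⌈294/30⌉ = 10; penalty = 10 × 0.5% × $74,000.00 = $3,700.00

$3,700.00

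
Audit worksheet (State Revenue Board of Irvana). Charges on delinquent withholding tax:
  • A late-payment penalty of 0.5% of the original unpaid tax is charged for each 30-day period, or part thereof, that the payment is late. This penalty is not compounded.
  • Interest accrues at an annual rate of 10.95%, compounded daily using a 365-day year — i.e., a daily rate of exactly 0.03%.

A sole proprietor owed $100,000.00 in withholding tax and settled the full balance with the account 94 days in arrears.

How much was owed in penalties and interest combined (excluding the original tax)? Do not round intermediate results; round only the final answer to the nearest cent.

Penalty periods: ⌈94/30⌉ = 4; penalty = 4 × 0.5% × $100,000.00 = $2,000.00
Interest: $100,000.00 × ((1 + 0.0003)^94 − 1) = $100,000.00 × 0.02859703… = $2,859.7034…
Penalties + interest = $2,000.0000 + $2,859.7034… = $4,859.70

$4,859.70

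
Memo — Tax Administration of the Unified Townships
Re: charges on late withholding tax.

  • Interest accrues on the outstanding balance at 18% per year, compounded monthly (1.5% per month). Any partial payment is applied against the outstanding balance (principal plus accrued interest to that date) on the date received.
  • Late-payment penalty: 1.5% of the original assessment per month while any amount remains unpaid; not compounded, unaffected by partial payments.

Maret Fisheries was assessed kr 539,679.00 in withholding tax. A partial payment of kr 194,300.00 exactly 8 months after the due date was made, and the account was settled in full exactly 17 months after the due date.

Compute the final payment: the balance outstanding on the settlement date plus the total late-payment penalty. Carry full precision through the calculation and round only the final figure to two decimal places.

kr 610,575.00

Balance at month 8: kr 539,679.0000 × (1 + 0.015)^8 = kr 607,944.3926…
After kr 194,300.00 payment: kr 607,944.3926… − kr 194,300.00 = kr 413,644.3926…
Balance at month 17: kr 413,644.3926… × (1 + 0.015)^9 = kr 472,956.8519…
Penalty: 17 × 1.5% × kr 539,679.00 = kr 137,618.15…
Final settlement = outstanding balance + penalty = kr 472,956.8519… + kr 137,618.15… = kr 610,575.00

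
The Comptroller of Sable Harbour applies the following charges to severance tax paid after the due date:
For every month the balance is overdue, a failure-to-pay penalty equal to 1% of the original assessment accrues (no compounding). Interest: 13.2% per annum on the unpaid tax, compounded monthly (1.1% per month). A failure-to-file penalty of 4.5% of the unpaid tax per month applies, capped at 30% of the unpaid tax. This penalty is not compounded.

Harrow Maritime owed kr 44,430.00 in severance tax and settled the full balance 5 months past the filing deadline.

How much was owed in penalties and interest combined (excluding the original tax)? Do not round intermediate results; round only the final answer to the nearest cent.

Failure-to-file: 5 × 4.5% × kr 44,430.00 = kr 9,996.75 (under the 30% cap)
Failure-to-pay penalty: 5 × 1% × kr 44,430.00 = kr 2,221.50
Interest: kr 44,430.00 × ((1 + 0.011)^5 − 1) = kr 44,430.00 × 0.0562234… = kr 2,498.0049…
Penalties + interest = kr 12,218.2500 + kr 2,498.0049… = kr 14,716.25

kr 14,716.25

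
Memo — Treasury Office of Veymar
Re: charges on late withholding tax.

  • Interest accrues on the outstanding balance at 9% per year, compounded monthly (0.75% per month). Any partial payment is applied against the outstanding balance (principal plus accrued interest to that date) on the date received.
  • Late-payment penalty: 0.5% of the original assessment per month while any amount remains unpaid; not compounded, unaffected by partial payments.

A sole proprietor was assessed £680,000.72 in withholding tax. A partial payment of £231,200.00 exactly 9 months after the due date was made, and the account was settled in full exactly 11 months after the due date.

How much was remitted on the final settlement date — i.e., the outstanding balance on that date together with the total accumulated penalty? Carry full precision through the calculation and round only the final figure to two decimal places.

Balance at month 9: £680,000.7200 × (1 + 0.0075)^9 = £727,302.1407…
After £231,200.00 payment: £727,302.1407… − £231,200.00 = £496,102.1407…
Balance at month 11: £496,102.1407… × (1 + 0.0075)^2 = £503,571.5786…
Penalty: 11 × 0.5% × £680,000.72 = £37,400.04…
Final settlement = outstanding balance + penalty = £503,571.5786… + £37,400.04… = £540,971.62

£540,971.62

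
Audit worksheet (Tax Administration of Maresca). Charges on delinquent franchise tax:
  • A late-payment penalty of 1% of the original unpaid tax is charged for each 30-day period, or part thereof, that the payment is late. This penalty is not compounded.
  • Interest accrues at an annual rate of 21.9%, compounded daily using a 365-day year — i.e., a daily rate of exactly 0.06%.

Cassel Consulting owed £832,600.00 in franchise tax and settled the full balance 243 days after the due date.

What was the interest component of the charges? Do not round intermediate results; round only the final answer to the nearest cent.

Interest: £832,600.00 × ((1 + 0.0006)^243 − 1) = £832,600.00 × 0.15691419… = £130,646.7526…

£130,646.75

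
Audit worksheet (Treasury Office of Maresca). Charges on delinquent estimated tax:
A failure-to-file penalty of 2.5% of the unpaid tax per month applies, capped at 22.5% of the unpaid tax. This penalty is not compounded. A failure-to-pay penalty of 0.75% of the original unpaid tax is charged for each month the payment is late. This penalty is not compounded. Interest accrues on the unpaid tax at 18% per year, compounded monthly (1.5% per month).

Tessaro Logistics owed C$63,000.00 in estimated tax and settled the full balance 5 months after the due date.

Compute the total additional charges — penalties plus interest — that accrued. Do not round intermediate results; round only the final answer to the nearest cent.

Failure-to-file: 5 × 2.5% × C$63,000.00 = C$7,875.00 (under the 22.5% cap)
Failure-to-pay penalty = 0.75% × C$63,000.00 × 5 mo = C$2,362.50
Interest: C$63,000.00 × ((1 + 0.015)^5 − 1) = C$63,000.00 × 0.0772840… = C$4,868.8922…
Penalties + interest = C$10,237.5000 + C$4,868.8922… = C$15,106.39

C$15,106.39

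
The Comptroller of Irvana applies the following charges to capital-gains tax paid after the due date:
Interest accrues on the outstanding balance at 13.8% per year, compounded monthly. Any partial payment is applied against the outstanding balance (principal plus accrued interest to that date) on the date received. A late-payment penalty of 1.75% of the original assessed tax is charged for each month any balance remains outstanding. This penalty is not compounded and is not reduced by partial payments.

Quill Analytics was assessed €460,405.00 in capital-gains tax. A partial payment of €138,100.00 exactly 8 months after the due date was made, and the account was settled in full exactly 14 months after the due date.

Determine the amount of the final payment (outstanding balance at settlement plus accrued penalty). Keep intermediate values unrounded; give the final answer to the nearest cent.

Monthly rate = 13.8% ÷ 12 = 1.15%
Balance at month 8: €460,405.0000 × (1 + 0.0115)^8 = €504,506.9208…
After €138,100.00 payment: €504,506.9208… − €138,100.00 = €366,406.9208…
Balance at month 14: €366,406.9208… × (1 + 0.0115)^6 = €392,427.0999…
Penalty: 14 × 1.75% × €460,405.00 = €112,799.23…
Final settlement = outstanding balance + penalty = €392,427.0999… + €112,799.23… = €505,226.32

€505,226.32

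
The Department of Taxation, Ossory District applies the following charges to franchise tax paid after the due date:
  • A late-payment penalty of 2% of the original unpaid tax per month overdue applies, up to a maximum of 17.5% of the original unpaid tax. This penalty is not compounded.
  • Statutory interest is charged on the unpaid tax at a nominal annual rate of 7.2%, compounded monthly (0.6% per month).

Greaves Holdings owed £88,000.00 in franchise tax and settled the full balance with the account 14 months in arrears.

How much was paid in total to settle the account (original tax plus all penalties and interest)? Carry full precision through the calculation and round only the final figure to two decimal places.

Penalty (uncapped): 14 × 2% × £88,000.00 = £24,640.00; cap = 17.5% × £88,000.00 = £15,400.00 → penalty = £15,400.00
Interest: £88,000.00 × ((1 + 0.006)^14 − 1) = £88,000.00 × 0.0873559… = £7,687.3225…
Total = £88,000.00 + £15,400.0000 + £7,687.3225… = £111,087.32

£111,087.32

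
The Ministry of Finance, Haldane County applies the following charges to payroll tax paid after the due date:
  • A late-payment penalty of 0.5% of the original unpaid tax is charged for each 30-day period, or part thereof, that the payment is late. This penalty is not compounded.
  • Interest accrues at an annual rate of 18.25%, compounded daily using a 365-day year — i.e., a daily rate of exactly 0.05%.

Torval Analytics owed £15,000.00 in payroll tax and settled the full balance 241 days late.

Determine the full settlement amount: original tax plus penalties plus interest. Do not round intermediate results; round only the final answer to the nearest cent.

Penalty periods: ⌈241/30⌉ = 9; penalty = 9 × 0.5% × £15,000.00 = £675.00
Interest: £15,000.00 × ((1 + 0.0005)^241 − 1) = £15,000.00 × 0.12802677… = £1,920.4015…
Total = £15,000.00 + £675.0000 + £1,920.4015… = £17,595.40

£17,595.40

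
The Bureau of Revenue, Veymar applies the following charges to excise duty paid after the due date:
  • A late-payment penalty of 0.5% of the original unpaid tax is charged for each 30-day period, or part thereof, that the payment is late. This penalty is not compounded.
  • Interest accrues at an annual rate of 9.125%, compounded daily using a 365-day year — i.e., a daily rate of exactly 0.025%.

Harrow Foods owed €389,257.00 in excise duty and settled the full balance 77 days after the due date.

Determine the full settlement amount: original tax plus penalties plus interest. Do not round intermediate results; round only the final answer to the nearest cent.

€402,660.68

Penalty periods: ⌈77/30⌉ = 3; penalty = 3 × 0.5% × €389,257.00 = €5,838.86…
Interest: €389,257.00 × ((1 + 0.00025)^77 − 1) = €389,257.00 × 0.01943402… = €7,564.8296…
Total = €389,257.00 + €5,838.8550 + €7,564.8296… = €402,660.68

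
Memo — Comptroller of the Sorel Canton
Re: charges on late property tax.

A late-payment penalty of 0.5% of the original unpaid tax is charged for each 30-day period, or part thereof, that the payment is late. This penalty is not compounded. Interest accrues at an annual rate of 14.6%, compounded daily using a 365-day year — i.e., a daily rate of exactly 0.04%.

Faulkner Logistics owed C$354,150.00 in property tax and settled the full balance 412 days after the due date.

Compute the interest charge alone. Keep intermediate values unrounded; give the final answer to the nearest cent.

Interest: C$354,150.00 × ((1 + 0.0004)^412 − 1) = C$354,150.00 × 0.17911841… = C$63,434.7848…

C$63,434.78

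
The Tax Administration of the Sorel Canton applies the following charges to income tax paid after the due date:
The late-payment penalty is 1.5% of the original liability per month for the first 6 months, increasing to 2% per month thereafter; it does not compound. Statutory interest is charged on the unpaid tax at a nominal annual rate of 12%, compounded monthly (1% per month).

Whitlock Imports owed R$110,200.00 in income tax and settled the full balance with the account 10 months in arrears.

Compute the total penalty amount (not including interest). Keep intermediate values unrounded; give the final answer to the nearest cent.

R$18,734.00

Penalty, months 1–6: 6 × 1.5% × R$110,200.00 = R$9,918.00
Penalty, months 7–10: 4 × 2% × R$110,200.00 = R$8,816.00
Total penalty = R$9,918.00 + R$8,816.00 = R$18,734.00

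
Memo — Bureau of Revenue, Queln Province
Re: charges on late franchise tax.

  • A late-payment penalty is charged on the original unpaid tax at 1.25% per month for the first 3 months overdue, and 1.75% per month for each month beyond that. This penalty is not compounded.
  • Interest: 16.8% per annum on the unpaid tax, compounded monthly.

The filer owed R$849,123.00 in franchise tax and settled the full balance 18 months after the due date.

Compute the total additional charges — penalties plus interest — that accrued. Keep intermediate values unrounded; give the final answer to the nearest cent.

R$496,184.52

Penalty, months 1–3: 3 × 1.25% × R$849,123.00 = R$31,842.11…
Penalty, months 4–18: 15 × 1.75% × R$849,123.00 = R$222,894.79…
Interest (16.8%/yr ÷ 12 = 1.4%/month): R$849,123.00 × ((1 + 0.014)^18 − 1) = R$241,447.6226…
Penalties + interest = R$254,736.9000 + R$241,447.6226… = R$496,184.52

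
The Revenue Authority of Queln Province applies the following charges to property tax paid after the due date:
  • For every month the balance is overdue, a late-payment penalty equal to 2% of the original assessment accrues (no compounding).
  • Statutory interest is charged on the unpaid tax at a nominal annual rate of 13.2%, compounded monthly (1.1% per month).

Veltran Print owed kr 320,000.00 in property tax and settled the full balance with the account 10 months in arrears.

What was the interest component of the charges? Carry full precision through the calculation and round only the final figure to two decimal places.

kr 36,994.51

Interest: kr 320,000.00 × ((1 + 0.011)^10 − 1) = kr 320,000.00 × 0.1156078… = kr 36,994.5074…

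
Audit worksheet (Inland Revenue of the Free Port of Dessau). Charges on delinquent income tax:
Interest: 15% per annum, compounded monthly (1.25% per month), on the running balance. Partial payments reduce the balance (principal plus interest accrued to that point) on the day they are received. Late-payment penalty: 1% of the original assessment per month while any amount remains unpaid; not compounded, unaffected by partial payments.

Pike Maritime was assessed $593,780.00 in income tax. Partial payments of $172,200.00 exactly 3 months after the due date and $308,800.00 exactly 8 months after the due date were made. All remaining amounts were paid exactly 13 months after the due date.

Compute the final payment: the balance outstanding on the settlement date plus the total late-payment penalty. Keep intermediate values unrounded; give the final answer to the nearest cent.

$251,474.02

Balance at month 3: $593,780.0000 × (1 + 0.0125)^3 = $616,326.2441…
After $172,200.00 payment: $616,326.2441… − $172,200.00 = $444,126.2441…
Balance at month 8: $444,126.2441… × (1 + 0.0125)^5 = $472,586.8103…
After $308,800.00 payment: $472,586.8103… − $308,800.00 = $163,786.8103…
Balance at month 13: $163,786.8103… × (1 + 0.0125)^5 = $174,282.6218…
Penalty: 13 × 1% × $593,780.00 = $77,191.40
Final settlement = outstanding balance + penalty = $174,282.6218… + $77,191.40 = $251,474.02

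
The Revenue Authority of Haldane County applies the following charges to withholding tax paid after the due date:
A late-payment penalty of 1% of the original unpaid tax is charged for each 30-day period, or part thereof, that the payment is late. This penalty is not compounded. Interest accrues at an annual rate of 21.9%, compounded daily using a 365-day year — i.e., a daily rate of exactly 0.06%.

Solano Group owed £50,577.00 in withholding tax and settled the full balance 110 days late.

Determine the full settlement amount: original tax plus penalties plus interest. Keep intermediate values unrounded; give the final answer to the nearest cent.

Penalty periods: ⌈110/30⌉ = 4; penalty = 4 × 1% × £50,577.00 = £2,023.08
Interest: £50,577.00 × ((1 + 0.0006)^110 − 1) = £50,577.00 × 0.06820557… = £3,449.6334…
Total = £50,577.00 + £2,023.0800 + £3,449.6334… = £56,049.71

£56,049.71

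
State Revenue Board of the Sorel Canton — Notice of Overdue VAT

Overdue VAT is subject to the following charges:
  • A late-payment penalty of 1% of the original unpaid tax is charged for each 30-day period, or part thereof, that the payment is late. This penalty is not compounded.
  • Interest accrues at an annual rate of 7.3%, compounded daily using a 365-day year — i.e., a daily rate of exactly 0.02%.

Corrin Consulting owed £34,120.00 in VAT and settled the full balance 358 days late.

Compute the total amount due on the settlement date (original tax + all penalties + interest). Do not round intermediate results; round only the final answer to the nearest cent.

Penalty periods: ⌈358/30⌉ = 12; penalty = 12 × 1% × £34,120.00 = £4,094.40
Interest: £34,120.00 × ((1 + 0.0002)^358 − 1) = £34,120.00 × 0.07421788… = £2,532.3140…
Total = £34,120.00 + £4,094.4000 + £2,532.3140… = £40,746.71

£40,746.71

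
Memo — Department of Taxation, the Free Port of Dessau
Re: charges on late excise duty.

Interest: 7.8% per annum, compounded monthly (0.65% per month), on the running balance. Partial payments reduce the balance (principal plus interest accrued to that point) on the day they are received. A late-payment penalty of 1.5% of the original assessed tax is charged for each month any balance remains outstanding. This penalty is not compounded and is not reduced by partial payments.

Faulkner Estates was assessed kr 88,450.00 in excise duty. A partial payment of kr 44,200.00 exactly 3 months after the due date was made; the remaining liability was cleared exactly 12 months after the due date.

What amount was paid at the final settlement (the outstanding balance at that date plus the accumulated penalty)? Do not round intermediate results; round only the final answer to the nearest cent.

kr 64,668.21

Balance at month 3: kr 88,450.0000 × (1 + 0.0065)^3 = kr 90,186.0103…
After kr 44,200.00 payment: kr 90,186.0103… − kr 44,200.00 = kr 45,986.0103…
Balance at month 12: kr 45,986.0103… × (1 + 0.0065)^9 = kr 48,747.2079…
Penalty: 12 × 1.5% × kr 88,450.00 = kr 15,921.00
Final settlement = outstanding balance + penalty = kr 48,747.2079… + kr 15,921.00 = kr 64,668.21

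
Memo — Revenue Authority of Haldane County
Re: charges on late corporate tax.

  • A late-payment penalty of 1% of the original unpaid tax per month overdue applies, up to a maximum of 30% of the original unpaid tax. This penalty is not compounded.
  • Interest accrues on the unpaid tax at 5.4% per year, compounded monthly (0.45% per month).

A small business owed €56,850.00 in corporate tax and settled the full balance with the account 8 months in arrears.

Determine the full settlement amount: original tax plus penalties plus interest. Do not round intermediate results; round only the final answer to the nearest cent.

Penalty: 8 × 1% × €56,850.00 = €4,548.00 (below the 30% cap of €17,055.00)
Interest: €56,850.00 × ((1 + 0.0045)^8 − 1) = €56,850.00 × 0.0365721… = €2,079.1257…
Total = €56,850.00 + €4,548.0000 + €2,079.1257… = €63,477.13

€63,477.13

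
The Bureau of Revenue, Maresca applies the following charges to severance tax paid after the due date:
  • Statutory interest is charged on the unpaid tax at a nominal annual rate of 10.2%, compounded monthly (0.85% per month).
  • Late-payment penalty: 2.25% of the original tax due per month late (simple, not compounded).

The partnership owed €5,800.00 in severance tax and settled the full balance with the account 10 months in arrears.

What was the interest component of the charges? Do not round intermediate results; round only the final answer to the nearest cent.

Interest: €5,800.00 × ((1 + 0.0085)^10 − 1) = €5,800.00 × 0.0883261… = €512.2911…

€512.29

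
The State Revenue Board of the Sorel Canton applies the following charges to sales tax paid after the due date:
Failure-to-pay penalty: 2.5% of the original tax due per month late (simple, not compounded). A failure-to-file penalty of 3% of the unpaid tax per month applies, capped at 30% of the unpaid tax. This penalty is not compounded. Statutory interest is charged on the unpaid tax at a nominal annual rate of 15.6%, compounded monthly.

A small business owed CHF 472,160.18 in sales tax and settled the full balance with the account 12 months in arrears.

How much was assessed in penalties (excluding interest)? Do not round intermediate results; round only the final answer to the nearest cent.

CHF 283,296.11

Failure-to-file: 12 × 3% × CHF 472,160.18 = CHF 169,977.66…, capped at 30% × CHF 472,160.18 = CHF 141,648.05…
Failure-to-pay penalty = 2.5% × CHF 472,160.18 × 12 mo = CHF 141,648.05…
Total penalty = CHF 141,648.05… + CHF 141,648.05… = CHF 283,296.11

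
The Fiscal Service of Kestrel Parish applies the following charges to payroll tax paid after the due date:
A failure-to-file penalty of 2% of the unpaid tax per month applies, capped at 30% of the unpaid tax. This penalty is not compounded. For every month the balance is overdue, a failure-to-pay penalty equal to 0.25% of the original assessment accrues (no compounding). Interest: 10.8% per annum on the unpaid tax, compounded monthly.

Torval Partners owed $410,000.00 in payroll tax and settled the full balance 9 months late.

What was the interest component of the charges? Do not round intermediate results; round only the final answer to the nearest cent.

$34,431.01

Interest (10.8%/yr ÷ 12 = 0.9%/month): $410,000.00 × ((1 + 0.009)^9 − 1) = $34,431.0088…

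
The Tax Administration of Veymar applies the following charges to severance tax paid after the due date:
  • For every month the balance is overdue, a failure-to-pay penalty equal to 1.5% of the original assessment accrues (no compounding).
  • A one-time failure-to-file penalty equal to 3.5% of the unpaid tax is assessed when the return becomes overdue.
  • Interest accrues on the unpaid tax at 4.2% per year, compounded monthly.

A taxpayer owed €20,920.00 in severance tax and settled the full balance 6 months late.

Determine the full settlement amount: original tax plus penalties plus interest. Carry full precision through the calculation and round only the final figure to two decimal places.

€23,978.18

Failure-to-file penalty: 3.5% × €20,920.00 = €732.20
Failure-to-pay penalty: 6 × 1.5% × €20,920.00 = €1,882.80
Interest (4.2%/yr ÷ 12 = 0.35%/month): €20,920.00 × ((1 + 0.0035)^6 − 1) = €443.1820…
Total = €20,920.00 + €2,615.0000 + €443.1820… = €23,978.18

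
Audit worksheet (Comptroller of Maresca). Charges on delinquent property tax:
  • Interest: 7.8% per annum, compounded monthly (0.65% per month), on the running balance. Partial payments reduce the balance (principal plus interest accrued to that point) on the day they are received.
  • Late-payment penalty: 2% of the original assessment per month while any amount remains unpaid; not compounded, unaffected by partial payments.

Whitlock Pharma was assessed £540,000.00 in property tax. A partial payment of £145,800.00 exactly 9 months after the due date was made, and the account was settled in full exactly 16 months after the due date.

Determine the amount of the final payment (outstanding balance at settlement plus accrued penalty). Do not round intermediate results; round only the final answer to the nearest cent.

Balance at month 9: £540,000.0000 × (1 + 0.0065)^9 = £572,423.9192…
After £145,800.00 payment: £572,423.9192… − £145,800.00 = £426,623.9192…
Balance at month 16: £426,623.9192… × (1 + 0.0065)^7 = £446,417.9571…
Penalty: 16 × 2% × £540,000.00 = £172,800.00
Final settlement = outstanding balance + penalty = £446,417.9571… + £172,800.00 = £619,217.96

£619,217.96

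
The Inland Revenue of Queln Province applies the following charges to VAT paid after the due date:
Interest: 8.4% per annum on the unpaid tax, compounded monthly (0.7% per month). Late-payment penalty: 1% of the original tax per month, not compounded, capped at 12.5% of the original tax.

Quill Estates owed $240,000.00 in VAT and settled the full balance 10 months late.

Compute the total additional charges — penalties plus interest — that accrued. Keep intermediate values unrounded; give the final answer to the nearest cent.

$41,339.20

Penalty: 10 × 1% × $240,000.00 = $24,000.00 (below the 12.5% cap of $30,000.00)
Interest: $240,000.00 × ((1 + 0.007)^10 − 1) = $240,000.00 × 0.0722467… = $17,339.2004…
Penalties + interest = $24,000.0000 + $17,339.2004… = $41,339.20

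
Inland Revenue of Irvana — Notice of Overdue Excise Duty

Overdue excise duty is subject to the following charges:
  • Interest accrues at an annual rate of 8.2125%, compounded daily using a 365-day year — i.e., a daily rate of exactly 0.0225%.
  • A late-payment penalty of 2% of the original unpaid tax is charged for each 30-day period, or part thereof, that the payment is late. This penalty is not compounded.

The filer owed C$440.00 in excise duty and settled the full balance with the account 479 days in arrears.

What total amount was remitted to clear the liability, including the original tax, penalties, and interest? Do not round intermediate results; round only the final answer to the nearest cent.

Penalty periods: ⌈479/30⌉ = 16; penalty = 16 × 2% × C$440.00 = C$140.80
Interest: C$440.00 × ((1 + 0.000225)^479 − 1) = C$440.00 × 0.11378361… = C$50.0648…
Total = C$440.00 + C$140.8000 + C$50.0648… = C$630.86

C$630.86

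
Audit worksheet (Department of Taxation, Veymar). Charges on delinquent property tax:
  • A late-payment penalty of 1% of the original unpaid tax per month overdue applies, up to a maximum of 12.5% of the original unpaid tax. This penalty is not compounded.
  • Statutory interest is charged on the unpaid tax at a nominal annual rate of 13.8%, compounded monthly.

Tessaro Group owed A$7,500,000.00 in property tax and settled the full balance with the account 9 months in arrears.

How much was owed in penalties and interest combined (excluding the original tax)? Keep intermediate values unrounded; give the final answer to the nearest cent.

A$1,487,932.37

Penalty: 9 × 1% × A$7,500,000.00 = A$675,000.00 (below the 12.5% cap of A$937,500.00)
Interest (13.8%/yr ÷ 12 = 1.15%/month): A$7,500,000.00 × ((1 + 0.0115)^9 − 1) = A$812,932.3709…
Penalties + interest = A$675,000.0000 + A$812,932.3709… = A$1,487,932.37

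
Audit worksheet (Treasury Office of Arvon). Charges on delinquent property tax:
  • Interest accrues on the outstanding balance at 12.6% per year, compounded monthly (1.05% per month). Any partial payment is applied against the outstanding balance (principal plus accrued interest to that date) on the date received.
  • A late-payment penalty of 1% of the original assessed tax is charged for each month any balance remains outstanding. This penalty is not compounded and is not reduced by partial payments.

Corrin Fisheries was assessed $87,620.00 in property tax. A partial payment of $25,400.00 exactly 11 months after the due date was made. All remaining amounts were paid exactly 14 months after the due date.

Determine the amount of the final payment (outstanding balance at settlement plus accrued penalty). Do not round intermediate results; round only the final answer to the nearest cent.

$87,475.49

Balance at month 11: $87,620.0000 × (1 + 0.0105)^11 = $98,288.5086…
After $25,400.00 payment: $98,288.5086… − $25,400.00 = $72,888.5086…
Balance at month 14: $72,888.5086… × (1 + 0.0105)^3 = $75,208.6889…
Penalty: 14 × 1% × $87,620.00 = $12,266.80
Final settlement = outstanding balance + penalty = $75,208.6889… + $12,266.80 = $87,475.49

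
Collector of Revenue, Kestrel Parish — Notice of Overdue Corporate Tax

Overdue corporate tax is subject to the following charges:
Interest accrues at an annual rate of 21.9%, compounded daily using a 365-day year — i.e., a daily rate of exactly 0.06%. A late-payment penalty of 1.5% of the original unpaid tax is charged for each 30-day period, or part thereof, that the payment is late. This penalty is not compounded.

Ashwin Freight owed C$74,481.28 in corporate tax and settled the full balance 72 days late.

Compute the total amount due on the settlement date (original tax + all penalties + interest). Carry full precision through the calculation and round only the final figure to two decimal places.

Penalty periods: ⌈72/30⌉ = 3; penalty = 3 × 1.5% × C$74,481.28 = C$3,351.66…
Interest: C$74,481.28 × ((1 + 0.0006)^72 − 1) = C$74,481.28 × 0.04413318… = C$3,287.0955…
Total = C$74,481.28 + C$3,351.6576 + C$3,287.0955… = C$81,120.03

C$81,120.03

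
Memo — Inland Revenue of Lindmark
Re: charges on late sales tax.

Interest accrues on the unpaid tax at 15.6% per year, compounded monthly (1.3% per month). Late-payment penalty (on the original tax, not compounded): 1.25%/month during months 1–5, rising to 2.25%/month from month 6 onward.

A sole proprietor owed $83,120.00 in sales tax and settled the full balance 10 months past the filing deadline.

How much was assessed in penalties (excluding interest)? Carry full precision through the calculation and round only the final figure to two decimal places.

Penalty, months 1–5: 5 × 1.25% × $83,120.00 = $5,195.00
Penalty, months 6–10: 5 × 2.25% × $83,120.00 = $9,351.00
Total penalty = $5,195.00 + $9,351.00 = $14,546.00

$14,546.00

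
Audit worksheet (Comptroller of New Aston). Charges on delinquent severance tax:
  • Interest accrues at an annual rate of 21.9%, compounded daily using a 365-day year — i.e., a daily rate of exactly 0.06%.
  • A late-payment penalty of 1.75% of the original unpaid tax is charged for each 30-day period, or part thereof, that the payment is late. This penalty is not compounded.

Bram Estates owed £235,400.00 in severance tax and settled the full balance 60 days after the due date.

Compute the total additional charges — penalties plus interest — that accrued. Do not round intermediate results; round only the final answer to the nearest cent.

Penalty periods: ⌈60/30⌉ = 2; penalty = 2 × 1.75% × £235,400.00 = £8,239.00
Interest: £235,400.00 × ((1 + 0.0006)^60 − 1) = £235,400.00 × 0.03664466… = £8,626.1518…
Penalties + interest = £8,239.0000 + £8,626.1518… = £16,865.15

£16,865.15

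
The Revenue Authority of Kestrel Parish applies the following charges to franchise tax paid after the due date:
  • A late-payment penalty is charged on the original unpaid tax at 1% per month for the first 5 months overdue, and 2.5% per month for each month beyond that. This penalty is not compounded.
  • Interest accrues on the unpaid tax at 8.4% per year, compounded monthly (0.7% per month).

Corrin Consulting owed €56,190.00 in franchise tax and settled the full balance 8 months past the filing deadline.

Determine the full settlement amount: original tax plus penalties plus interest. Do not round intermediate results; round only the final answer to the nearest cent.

Penalty, months 1–5: 5 × 1% × €56,190.00 = €2,809.50
Penalty, months 6–8: 3 × 2.5% × €56,190.00 = €4,214.25
Interest: €56,190.00 × ((1 + 0.007)^8 − 1) = €56,190.00 × 0.0573914… = €3,224.8215…
Total = €56,190.00 + €7,023.7500 + €3,224.8215… = €66,438.57

€66,438.57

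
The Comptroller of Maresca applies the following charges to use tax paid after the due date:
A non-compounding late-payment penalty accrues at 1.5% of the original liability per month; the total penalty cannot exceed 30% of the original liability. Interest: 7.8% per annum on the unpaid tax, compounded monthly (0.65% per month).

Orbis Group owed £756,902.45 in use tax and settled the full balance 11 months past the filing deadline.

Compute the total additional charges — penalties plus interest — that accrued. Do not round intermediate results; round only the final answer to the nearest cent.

Penalty: 11 × 1.5% × £756,902.45 = £124,888.90… (below the 30% cap of £227,070.74…)
Interest: £756,902.45 × ((1 + 0.0065)^11 − 1) = £756,902.45 × 0.0738697… = £55,912.1248…
Penalties + interest = £124,888.9043… + £55,912.1248… = £180,801.03

£180,801.03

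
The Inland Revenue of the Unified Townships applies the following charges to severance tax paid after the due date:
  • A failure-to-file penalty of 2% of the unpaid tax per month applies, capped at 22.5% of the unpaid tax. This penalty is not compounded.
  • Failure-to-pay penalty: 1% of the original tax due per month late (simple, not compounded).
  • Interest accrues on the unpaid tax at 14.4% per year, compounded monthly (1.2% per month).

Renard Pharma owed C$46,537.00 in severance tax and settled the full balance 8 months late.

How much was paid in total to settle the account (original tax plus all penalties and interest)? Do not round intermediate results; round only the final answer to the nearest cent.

C$62,365.64

Failure-to-file: 8 × 2% × C$46,537.00 = C$7,445.92 (under the 22.5% cap)
Failure-to-pay penalty = 1% × C$46,537.00 × 8 mo = C$3,722.96
Interest: C$46,537.00 × ((1 + 0.012)^8 − 1) = C$46,537.00 × 0.1001302… = C$4,659.7607…
Total = C$46,537.00 + C$11,168.8800 + C$4,659.7607… = C$62,365.64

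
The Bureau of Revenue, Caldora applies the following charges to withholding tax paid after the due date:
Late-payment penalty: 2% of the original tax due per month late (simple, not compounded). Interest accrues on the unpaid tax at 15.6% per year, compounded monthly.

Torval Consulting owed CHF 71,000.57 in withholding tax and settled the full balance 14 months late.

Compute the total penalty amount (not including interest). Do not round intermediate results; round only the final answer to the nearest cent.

CHF 19,880.16

Late-payment penalty: 14 × 2% × CHF 71,000.57 = CHF 19,880.16…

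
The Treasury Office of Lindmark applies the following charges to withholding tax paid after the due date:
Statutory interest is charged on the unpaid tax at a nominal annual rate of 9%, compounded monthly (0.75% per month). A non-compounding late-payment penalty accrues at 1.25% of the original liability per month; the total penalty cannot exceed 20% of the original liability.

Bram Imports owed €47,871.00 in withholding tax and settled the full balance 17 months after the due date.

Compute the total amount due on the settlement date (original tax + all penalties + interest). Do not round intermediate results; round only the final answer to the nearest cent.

Penalty (uncapped): 17 × 1.25% × €47,871.00 = €10,172.59…; cap = 20% × €47,871.00 = €9,574.20 → penalty = €9,574.20
Interest: €47,871.00 × ((1 + 0.0075)^17 − 1) = €47,871.00 × 0.1354446… = €6,483.8663…
Total = €47,871.00 + €9,574.2000 + €6,483.8663… = €63,929.07

€63,929.07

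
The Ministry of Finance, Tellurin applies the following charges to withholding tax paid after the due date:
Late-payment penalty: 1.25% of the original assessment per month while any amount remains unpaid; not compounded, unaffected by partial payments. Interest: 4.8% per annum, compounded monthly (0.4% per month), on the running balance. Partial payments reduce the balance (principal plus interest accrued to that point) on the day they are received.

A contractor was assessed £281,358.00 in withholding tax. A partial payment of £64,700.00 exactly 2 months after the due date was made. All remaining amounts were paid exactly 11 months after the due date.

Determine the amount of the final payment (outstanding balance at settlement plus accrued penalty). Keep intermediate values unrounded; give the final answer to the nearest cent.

£265,608.25

Balance at month 2: £281,358.0000 × (1 + 0.004)^2 = £283,613.3657…
After £64,700.00 payment: £283,613.3657… − £64,700.00 = £218,913.3657…
Balance at month 11: £218,913.3657… × (1 + 0.004)^9 = £226,921.5250…
Penalty: 11 × 1.25% × £281,358.00 = £38,686.73…
Final settlement = outstanding balance + penalty = £226,921.5250… + £38,686.73… = £265,608.25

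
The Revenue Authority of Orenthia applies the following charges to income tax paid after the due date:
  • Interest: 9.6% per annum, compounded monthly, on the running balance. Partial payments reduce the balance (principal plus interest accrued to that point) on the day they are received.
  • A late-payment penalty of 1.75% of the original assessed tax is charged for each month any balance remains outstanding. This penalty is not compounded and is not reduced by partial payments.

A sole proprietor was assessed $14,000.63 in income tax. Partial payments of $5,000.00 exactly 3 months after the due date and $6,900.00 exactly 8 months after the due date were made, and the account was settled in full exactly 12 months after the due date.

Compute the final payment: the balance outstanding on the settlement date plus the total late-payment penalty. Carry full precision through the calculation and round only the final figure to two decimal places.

$5,850.37

Monthly rate = 9.6% ÷ 12 = 0.8%
Balance at month 3: $14,000.6300 × (1 + 0.008)^3 = $14,339.3404…
After $5,000.00 payment: $14,339.3404… − $5,000.00 = $9,339.3404…
Balance at month 8: $9,339.3404… × (1 + 0.008)^5 = $9,718.9392…
After $6,900.00 payment: $9,718.9392… − $6,900.00 = $2,818.9392…
Balance at month 12: $2,818.9392… × (1 + 0.008)^4 = $2,910.2335…
Penalty: 12 × 1.75% × $14,000.63 = $2,940.13…
Final settlement = outstanding balance + penalty = $2,910.2335… + $2,940.13… = $5,850.37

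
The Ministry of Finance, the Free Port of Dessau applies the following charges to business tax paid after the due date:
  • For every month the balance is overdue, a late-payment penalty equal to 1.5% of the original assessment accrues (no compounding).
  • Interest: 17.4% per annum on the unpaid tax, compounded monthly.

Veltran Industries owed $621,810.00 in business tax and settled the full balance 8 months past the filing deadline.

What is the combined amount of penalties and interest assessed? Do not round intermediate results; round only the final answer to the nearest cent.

$150,515.86

Late-payment penalty: 8 × 1.5% × $621,810.00 = $74,617.20
Interest (17.4%/yr ÷ 12 = 1.45%/month): $621,810.00 × ((1 + 0.0145)^8 − 1) = $75,898.6593…
Penalties + interest = $74,617.2000 + $75,898.6593… = $150,515.86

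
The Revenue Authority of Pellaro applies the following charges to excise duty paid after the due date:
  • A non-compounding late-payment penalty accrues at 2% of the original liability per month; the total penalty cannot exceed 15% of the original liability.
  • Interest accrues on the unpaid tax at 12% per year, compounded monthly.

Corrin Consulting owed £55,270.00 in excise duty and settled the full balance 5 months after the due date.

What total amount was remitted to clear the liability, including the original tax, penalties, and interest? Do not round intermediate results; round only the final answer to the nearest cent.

Penalty: 5 × 2% × £55,270.00 = £5,527.00 (below the 15% cap of £8,290.50)
Interest (12%/yr ÷ 12 = 1%/month): £55,270.00 × ((1 + 0.01)^5 − 1) = £2,819.3255…
Total = £55,270.00 + £5,527.0000 + £2,819.3255… = £63,616.33

£63,616.33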